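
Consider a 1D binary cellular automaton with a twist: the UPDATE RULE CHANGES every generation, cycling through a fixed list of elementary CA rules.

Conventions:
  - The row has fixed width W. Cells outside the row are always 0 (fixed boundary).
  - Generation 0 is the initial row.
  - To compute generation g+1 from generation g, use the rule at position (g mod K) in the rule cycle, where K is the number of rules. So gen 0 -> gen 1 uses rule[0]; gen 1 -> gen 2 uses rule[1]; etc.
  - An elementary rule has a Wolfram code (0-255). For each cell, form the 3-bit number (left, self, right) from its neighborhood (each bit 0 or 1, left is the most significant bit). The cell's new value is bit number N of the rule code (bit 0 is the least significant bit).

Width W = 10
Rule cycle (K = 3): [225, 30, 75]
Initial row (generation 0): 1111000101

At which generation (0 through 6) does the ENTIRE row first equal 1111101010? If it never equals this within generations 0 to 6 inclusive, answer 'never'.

Gen 0: 1111000101
Gen 1 (rule 225): 0111010010
Gen 2 (rule 30): 1100011111
Gen 3 (rule 75): 1101110001
Gen 4 (rule 225): 0110110100
Gen 5 (rule 30): 1100100110
Gen 6 (rule 75): 1101001110

Answer: never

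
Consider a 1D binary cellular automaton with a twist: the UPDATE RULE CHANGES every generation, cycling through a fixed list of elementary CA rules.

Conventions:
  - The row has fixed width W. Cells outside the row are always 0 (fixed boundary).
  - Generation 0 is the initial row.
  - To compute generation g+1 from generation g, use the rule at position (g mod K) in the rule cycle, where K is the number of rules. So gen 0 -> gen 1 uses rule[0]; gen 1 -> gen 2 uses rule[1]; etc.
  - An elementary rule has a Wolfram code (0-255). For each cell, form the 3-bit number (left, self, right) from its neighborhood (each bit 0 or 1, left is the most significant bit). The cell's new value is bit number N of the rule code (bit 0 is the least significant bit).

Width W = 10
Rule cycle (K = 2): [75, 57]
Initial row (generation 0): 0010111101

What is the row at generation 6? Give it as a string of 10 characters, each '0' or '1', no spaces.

Answer: 0101011100

Derivation:
Gen 0: 0010111101
Gen 1 (rule 75): 1100100100
Gen 2 (rule 57): 1010010011
Gen 3 (rule 75): 0000100111
Gen 4 (rule 57): 1110010100
Gen 5 (rule 75): 1010100001
Gen 6 (rule 57): 0101011100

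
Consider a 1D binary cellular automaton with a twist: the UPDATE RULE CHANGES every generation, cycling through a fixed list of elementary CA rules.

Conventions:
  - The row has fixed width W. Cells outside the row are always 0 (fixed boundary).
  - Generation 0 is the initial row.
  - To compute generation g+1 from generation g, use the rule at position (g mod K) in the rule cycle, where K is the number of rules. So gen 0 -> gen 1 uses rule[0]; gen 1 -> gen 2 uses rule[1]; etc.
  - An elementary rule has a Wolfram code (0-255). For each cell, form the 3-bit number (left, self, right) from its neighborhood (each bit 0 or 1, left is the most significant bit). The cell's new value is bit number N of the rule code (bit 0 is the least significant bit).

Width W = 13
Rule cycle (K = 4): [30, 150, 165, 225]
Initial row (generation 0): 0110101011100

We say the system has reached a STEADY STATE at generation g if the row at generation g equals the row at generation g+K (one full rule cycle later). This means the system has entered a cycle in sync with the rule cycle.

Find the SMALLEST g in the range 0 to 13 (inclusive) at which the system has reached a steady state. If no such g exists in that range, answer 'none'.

Answer: none

Derivation:
Gen 0: 0110101011100
Gen 1 (rule 30): 1100101010010
Gen 2 (rule 150): 0011101011111
Gen 3 (rule 165): 1001011101110
Gen 4 (rule 225): 0000101110110
Gen 5 (rule 30): 0001101000101
Gen 6 (rule 150): 0010001101101
Gen 7 (rule 165): 1010100010011
Gen 8 (rule 225): 0101001000001
Gen 9 (rule 30): 1101111100011
Gen 10 (rule 150): 0000111010100
Gen 11 (rule 165): 1110010111101
Gen 12 (rule 225): 0110001011110
Gen 13 (rule 30): 1101011010001
Gen 14 (rule 150): 0001000011011
Gen 15 (rule 165): 1101011000100
Gen 16 (rule 225): 0110101010001
Gen 17 (rule 30): 1100101011011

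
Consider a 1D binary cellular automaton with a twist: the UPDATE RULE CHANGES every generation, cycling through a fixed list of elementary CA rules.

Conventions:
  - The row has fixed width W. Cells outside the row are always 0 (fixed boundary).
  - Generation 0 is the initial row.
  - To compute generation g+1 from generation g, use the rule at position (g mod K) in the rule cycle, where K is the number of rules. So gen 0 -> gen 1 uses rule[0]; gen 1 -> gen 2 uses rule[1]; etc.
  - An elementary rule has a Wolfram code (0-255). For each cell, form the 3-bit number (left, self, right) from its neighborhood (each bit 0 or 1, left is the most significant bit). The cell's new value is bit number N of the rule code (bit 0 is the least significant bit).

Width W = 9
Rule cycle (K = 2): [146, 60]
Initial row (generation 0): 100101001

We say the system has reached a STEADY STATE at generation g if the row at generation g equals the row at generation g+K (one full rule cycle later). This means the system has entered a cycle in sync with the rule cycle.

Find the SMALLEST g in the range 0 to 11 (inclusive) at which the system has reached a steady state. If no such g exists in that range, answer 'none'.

Answer: none

Derivation:
Gen 0: 100101001
Gen 1 (rule 146): 011000110
Gen 2 (rule 60): 010100101
Gen 3 (rule 146): 100011000
Gen 4 (rule 60): 110010100
Gen 5 (rule 146): 001100010
Gen 6 (rule 60): 001010011
Gen 7 (rule 146): 010001100
Gen 8 (rule 60): 011001010
Gen 9 (rule 146): 100110001
Gen 10 (rule 60): 110101001
Gen 11 (rule 146): 000000110
Gen 12 (rule 60): 000000101
Gen 13 (rule 146): 000001000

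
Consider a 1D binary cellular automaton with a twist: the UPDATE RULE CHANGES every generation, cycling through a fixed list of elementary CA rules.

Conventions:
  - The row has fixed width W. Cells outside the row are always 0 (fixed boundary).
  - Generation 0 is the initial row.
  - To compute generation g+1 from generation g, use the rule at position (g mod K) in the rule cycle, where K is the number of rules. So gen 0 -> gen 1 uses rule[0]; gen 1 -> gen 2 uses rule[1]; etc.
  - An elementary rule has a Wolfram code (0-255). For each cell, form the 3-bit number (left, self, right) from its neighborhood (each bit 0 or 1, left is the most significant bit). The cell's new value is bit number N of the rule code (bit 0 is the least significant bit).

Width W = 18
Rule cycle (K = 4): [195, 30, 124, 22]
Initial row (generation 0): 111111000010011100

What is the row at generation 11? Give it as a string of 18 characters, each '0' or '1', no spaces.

Answer: 110011100110001111

Derivation:
Gen 0: 111111000010011100
Gen 1 (rule 195): 011111011100101101
Gen 2 (rule 30): 110000010011101001
Gen 3 (rule 124): 111000011010111101
Gen 4 (rule 22): 000100100010000001
Gen 5 (rule 195): 111001001100111110
Gen 6 (rule 30): 100111111011100001
Gen 7 (rule 124): 110100001110110001
Gen 8 (rule 22): 000110010000001011
Gen 9 (rule 195): 111010100111110001
Gen 10 (rule 30): 100010111100001011
Gen 11 (rule 124): 110011100110001111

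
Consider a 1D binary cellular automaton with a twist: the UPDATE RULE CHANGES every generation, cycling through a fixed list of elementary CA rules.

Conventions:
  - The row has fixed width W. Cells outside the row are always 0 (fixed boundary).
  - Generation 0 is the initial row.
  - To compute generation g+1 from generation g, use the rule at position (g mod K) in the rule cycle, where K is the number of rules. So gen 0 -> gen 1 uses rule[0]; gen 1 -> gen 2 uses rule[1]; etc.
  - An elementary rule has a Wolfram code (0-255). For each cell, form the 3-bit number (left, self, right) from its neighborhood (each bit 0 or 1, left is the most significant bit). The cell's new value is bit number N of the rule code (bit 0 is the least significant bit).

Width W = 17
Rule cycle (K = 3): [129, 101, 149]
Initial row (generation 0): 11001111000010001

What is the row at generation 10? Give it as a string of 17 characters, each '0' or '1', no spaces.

Gen 0: 11001111000010001
Gen 1 (rule 129): 00000110011000100
Gen 2 (rule 101): 11110010001010101
Gen 3 (rule 149): 01101011101010101
Gen 4 (rule 129): 00000001000000000
Gen 5 (rule 101): 11111101011111111
Gen 6 (rule 149): 01111001001111110
Gen 7 (rule 129): 00110000000111100
Gen 8 (rule 101): 10010111110000101
Gen 9 (rule 149): 11010011101110101
Gen 10 (rule 129): 00000001000100000

Answer: 00000001000100000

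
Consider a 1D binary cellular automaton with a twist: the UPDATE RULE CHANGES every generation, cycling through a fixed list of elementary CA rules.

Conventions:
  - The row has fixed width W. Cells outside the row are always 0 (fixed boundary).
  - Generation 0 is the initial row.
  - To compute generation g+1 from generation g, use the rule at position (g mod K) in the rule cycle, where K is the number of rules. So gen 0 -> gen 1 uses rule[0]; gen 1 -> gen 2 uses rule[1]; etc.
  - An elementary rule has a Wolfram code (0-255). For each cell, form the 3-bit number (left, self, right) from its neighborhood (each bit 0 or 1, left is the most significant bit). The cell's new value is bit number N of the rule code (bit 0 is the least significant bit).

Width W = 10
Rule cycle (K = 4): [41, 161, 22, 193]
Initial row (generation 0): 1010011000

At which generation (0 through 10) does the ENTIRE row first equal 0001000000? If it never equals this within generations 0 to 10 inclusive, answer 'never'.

Answer: 2

Derivation:
Gen 0: 1010011000
Gen 1 (rule 41): 0100010011
Gen 2 (rule 161): 0001000000
Gen 3 (rule 22): 0011100000
Gen 4 (rule 193): 1001101111
Gen 5 (rule 41): 0001011000
Gen 6 (rule 161): 1100100011
Gen 7 (rule 22): 0011110100
Gen 8 (rule 193): 1001110001
Gen 9 (rule 41): 0001000100
Gen 10 (rule 161): 1100010001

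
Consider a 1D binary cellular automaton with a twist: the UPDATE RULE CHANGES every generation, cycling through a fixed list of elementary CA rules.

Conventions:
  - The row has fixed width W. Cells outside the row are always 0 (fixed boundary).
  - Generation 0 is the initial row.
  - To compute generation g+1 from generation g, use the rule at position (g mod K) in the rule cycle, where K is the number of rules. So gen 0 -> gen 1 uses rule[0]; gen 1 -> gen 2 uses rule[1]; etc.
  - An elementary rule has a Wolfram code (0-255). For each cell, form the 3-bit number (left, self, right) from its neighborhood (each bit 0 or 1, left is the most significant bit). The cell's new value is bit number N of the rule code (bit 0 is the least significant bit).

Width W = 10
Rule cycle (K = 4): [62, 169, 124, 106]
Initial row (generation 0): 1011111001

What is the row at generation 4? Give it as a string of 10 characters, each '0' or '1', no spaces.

Answer: 1011100001

Derivation:
Gen 0: 1011111001
Gen 1 (rule 62): 1110000111
Gen 2 (rule 169): 1100110110
Gen 3 (rule 124): 1110111111
Gen 4 (rule 106): 1011100001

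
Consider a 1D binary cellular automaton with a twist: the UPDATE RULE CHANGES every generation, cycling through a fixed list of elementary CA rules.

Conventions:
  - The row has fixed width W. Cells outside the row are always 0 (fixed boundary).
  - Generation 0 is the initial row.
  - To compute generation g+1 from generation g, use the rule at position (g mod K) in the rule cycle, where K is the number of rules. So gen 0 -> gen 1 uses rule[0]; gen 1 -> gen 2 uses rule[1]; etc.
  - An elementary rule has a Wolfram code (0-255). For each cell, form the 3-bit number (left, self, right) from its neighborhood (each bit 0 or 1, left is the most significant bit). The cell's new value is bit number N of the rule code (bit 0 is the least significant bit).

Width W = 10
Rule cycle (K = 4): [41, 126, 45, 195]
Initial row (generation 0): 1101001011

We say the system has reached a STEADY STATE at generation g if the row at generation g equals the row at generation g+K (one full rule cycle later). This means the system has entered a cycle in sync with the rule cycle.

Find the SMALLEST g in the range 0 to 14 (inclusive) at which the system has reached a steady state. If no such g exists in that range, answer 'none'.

Gen 0: 1101001011
Gen 1 (rule 41): 1010000110
Gen 2 (rule 126): 1111001111
Gen 3 (rule 45): 1000001000
Gen 4 (rule 195): 0011110011
Gen 5 (rule 41): 1010000010
Gen 6 (rule 126): 1111000111
Gen 7 (rule 45): 1000010100
Gen 8 (rule 195): 0011100001
Gen 9 (rule 41): 1010001100
Gen 10 (rule 126): 1111011110
Gen 11 (rule 45): 1000110000
Gen 12 (rule 195): 0011010111
Gen 13 (rule 41): 1010101100
Gen 14 (rule 126): 1111111110
Gen 15 (rule 45): 1000000000
Gen 16 (rule 195): 0011111111
Gen 17 (rule 41): 1010000000
Gen 18 (rule 126): 1111000000

Answer: none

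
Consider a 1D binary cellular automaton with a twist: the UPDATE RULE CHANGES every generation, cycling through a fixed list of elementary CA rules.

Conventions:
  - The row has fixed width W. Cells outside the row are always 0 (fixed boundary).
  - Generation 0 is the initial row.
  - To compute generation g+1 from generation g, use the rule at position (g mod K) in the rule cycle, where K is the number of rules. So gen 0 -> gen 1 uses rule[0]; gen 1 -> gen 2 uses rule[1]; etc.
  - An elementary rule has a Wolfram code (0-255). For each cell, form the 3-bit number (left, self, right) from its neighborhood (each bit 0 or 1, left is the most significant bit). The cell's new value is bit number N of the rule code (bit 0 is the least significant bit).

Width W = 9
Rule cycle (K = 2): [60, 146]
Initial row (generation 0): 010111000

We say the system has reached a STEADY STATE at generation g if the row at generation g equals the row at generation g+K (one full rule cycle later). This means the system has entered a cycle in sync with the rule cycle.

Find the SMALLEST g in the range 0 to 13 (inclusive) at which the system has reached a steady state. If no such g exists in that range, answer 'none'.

Gen 0: 010111000
Gen 1 (rule 60): 011100100
Gen 2 (rule 146): 101011010
Gen 3 (rule 60): 111110111
Gen 4 (rule 146): 011100010
Gen 5 (rule 60): 010010011
Gen 6 (rule 146): 101101100
Gen 7 (rule 60): 111011010
Gen 8 (rule 146): 010000001
Gen 9 (rule 60): 011000001
Gen 10 (rule 146): 100100010
Gen 11 (rule 60): 110110011
Gen 12 (rule 146): 000001100
Gen 13 (rule 60): 000001010
Gen 14 (rule 146): 000010001
Gen 15 (rule 60): 000011001

Answer: none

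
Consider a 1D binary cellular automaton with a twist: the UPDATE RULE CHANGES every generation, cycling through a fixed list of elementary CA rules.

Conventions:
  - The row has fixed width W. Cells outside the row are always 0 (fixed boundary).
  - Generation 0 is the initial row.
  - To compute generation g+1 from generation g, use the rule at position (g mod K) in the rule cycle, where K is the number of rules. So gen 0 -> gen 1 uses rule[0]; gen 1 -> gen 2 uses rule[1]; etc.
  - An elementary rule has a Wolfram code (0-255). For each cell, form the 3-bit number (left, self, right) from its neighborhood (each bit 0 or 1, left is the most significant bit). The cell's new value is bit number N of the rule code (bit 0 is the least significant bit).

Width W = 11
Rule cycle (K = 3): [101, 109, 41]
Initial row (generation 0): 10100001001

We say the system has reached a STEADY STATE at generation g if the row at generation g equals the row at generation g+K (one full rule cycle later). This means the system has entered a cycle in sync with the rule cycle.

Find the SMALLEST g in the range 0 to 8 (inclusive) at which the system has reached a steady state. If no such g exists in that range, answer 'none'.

Answer: none

Derivation:
Gen 0: 10100001001
Gen 1 (rule 101): 11101101001
Gen 2 (rule 109): 10111111001
Gen 3 (rule 41): 01100000000
Gen 4 (rule 101): 00101111111
Gen 5 (rule 109): 10111000001
Gen 6 (rule 41): 01100011100
Gen 7 (rule 101): 00101000101
Gen 8 (rule 109): 10111010111
Gen 9 (rule 41): 01100101100
Gen 10 (rule 101): 00100110101
Gen 11 (rule 109): 10100111111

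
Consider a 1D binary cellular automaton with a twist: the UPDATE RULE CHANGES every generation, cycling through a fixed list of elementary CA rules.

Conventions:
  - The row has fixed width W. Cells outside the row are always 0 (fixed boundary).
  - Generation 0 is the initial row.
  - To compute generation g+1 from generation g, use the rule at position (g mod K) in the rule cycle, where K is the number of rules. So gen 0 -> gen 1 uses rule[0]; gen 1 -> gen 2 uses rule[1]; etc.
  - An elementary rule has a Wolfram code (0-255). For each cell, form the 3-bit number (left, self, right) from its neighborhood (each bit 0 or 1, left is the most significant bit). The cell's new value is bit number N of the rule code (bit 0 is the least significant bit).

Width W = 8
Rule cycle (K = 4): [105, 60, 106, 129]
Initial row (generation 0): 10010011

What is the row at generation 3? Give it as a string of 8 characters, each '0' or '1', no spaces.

Gen 0: 10010011
Gen 1 (rule 105): 00000011
Gen 2 (rule 60): 00000010
Gen 3 (rule 106): 00000100

Answer: 00000100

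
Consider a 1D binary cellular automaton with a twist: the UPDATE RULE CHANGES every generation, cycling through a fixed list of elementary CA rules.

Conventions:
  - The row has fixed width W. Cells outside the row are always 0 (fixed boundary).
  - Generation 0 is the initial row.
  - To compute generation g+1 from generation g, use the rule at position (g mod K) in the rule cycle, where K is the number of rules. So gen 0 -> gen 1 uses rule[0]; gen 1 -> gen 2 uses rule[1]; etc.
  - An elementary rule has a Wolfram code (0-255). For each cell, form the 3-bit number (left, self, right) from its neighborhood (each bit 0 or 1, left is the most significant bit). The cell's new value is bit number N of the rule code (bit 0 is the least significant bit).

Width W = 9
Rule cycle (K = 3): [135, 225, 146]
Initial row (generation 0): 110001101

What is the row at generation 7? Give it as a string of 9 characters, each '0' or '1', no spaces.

Gen 0: 110001101
Gen 1 (rule 135): 000110001
Gen 2 (rule 225): 110010100
Gen 3 (rule 146): 001100010
Gen 4 (rule 135): 110001110
Gen 5 (rule 225): 010100110
Gen 6 (rule 146): 100011001
Gen 7 (rule 135): 101100011

Answer: 101100011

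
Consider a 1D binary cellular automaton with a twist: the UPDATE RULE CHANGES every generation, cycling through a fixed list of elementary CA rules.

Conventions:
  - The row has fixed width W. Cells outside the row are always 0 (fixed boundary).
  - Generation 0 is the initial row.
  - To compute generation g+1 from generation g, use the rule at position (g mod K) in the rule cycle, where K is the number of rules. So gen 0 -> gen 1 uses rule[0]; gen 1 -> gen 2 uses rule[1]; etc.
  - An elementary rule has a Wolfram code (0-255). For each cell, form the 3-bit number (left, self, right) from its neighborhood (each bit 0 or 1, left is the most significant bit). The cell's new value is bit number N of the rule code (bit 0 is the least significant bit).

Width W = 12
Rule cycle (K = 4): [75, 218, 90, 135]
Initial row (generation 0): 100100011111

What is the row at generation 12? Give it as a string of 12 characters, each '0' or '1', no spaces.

Gen 0: 100100011111
Gen 1 (rule 75): 001001110001
Gen 2 (rule 218): 010111111010
Gen 3 (rule 90): 100100001001
Gen 4 (rule 135): 101101111011
Gen 5 (rule 75): 001101001011
Gen 6 (rule 218): 011100110011
Gen 7 (rule 90): 110111111111
Gen 8 (rule 135): 000011111110
Gen 9 (rule 75): 111110000010
Gen 10 (rule 218): 111111000101
Gen 11 (rule 90): 100001101000
Gen 12 (rule 135): 101110001011

Answer: 101110001011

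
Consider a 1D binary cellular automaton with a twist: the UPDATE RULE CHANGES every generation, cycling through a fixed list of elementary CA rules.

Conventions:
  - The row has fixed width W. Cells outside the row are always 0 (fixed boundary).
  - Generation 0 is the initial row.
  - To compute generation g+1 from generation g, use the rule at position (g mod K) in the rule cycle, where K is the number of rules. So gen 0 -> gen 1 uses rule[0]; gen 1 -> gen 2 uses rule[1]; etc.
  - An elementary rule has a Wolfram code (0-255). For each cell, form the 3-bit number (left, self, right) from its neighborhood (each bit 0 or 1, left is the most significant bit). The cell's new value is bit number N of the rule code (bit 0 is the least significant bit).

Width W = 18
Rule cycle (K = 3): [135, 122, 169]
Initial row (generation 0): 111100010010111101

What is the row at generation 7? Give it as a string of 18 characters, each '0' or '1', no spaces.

Answer: 100000001011000001

Derivation:
Gen 0: 111100010010111101
Gen 1 (rule 135): 011001110110011001
Gen 2 (rule 122): 111111011111111110
Gen 3 (rule 169): 111110111111111100
Gen 4 (rule 135): 011100011111111001
Gen 5 (rule 122): 110110110000001110
Gen 6 (rule 169): 101101100111101100
Gen 7 (rule 135): 100000001011000001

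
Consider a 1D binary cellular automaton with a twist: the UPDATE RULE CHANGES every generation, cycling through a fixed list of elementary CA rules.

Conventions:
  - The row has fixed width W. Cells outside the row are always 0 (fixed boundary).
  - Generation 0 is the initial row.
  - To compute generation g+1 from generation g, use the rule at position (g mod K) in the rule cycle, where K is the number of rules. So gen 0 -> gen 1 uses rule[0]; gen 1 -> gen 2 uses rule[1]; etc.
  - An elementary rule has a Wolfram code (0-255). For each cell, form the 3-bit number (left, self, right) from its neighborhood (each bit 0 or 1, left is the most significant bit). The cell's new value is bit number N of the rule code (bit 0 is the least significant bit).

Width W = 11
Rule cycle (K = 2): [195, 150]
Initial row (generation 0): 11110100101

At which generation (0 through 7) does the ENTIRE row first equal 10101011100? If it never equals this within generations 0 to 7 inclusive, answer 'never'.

Gen 0: 11110100101
Gen 1 (rule 195): 01110001000
Gen 2 (rule 150): 10101011100
Gen 3 (rule 195): 00000001101
Gen 4 (rule 150): 00000010001
Gen 5 (rule 195): 11111100110
Gen 6 (rule 150): 01111011001
Gen 7 (rule 195): 10111001010

Answer: 2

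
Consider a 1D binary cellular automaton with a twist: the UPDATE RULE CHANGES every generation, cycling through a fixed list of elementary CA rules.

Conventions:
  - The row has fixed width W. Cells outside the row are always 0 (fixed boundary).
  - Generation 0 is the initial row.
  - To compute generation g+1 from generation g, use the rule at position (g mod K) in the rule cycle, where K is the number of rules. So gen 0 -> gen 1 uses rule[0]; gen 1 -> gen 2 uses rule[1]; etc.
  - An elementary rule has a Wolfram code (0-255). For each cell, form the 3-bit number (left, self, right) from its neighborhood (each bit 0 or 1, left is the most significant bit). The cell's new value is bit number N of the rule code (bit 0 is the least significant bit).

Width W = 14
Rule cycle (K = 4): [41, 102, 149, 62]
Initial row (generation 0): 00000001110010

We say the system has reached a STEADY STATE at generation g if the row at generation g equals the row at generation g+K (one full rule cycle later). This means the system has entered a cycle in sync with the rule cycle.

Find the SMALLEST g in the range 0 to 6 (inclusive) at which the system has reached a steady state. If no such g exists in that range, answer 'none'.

Gen 0: 00000001110010
Gen 1 (rule 41): 11111101000000
Gen 2 (rule 102): 00000111000000
Gen 3 (rule 149): 11110010111111
Gen 4 (rule 62): 10001111100000
Gen 5 (rule 41): 00101000001111
Gen 6 (rule 102): 01111000010001
Gen 7 (rule 149): 00110111011101
Gen 8 (rule 62): 01101100110011
Gen 9 (rule 41): 01011000100010
Gen 10 (rule 102): 11101001100110

Answer: none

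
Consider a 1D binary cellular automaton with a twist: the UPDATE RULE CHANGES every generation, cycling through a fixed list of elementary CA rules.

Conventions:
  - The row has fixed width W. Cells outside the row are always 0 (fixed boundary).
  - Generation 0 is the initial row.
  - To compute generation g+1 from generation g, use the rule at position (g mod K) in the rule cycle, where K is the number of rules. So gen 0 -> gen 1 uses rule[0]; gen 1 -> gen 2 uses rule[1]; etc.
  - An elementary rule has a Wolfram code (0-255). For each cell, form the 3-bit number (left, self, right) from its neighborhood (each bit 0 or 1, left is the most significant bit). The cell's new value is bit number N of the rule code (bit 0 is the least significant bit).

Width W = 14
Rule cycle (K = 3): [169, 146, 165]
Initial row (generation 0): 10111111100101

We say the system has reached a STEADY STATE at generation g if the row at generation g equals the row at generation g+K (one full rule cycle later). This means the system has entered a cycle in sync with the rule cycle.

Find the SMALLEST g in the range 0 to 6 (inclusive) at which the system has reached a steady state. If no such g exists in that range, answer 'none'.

Gen 0: 10111111100101
Gen 1 (rule 169): 01111111000010
Gen 2 (rule 146): 10111110100101
Gen 3 (rule 165): 11011101100111
Gen 4 (rule 169): 10111011000110
Gen 5 (rule 146): 00010000101001
Gen 6 (rule 165): 11010110111001
Gen 7 (rule 169): 10101101110000
Gen 8 (rule 146): 00000000101000
Gen 9 (rule 165): 11111110111011

Answer: none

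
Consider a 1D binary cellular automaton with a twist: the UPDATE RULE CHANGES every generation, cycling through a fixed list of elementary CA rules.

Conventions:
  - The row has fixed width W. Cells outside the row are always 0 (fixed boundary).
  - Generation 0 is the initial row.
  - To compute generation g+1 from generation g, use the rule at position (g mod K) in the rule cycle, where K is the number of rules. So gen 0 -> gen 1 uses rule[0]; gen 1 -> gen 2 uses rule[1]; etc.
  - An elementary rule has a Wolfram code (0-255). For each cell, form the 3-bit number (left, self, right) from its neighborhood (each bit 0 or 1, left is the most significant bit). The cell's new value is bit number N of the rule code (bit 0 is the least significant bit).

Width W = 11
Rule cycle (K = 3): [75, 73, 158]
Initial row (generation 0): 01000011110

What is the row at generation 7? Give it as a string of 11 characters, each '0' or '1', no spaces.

Answer: 00000000110

Derivation:
Gen 0: 01000011110
Gen 1 (rule 75): 10011110010
Gen 2 (rule 73): 00010010000
Gen 3 (rule 158): 00111111000
Gen 4 (rule 75): 11100001011
Gen 5 (rule 73): 10101100011
Gen 6 (rule 158): 10101010110
Gen 7 (rule 75): 00000000110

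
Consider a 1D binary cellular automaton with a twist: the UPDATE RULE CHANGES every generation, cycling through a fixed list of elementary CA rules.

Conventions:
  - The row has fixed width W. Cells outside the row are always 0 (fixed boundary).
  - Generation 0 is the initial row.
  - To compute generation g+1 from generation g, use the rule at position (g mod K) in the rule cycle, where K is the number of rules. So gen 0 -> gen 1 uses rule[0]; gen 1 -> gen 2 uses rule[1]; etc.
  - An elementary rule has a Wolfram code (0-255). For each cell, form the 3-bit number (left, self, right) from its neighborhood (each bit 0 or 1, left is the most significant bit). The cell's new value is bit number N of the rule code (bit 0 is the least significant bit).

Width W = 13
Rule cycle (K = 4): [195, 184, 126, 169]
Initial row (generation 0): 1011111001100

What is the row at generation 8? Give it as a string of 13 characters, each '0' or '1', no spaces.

Gen 0: 1011111001100
Gen 1 (rule 195): 0001111010101
Gen 2 (rule 184): 0001110101010
Gen 3 (rule 126): 0011011111111
Gen 4 (rule 169): 1010111111110
Gen 5 (rule 195): 0000011111110
Gen 6 (rule 184): 0000011111101
Gen 7 (rule 126): 0000110000111
Gen 8 (rule 169): 1110100110110

Answer: 1110100110110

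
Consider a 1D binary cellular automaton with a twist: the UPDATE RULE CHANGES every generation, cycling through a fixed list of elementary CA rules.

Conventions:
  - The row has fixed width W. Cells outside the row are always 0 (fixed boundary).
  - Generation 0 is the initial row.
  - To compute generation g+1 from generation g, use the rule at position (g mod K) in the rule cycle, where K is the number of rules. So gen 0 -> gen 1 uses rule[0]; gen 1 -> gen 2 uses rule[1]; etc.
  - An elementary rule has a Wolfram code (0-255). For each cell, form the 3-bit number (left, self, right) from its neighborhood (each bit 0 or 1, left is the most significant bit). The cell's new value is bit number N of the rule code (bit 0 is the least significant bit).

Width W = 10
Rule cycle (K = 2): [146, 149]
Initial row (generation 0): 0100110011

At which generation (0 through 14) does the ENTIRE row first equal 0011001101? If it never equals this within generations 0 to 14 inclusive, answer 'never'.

Gen 0: 0100110011
Gen 1 (rule 146): 1011001100
Gen 2 (rule 149): 1000100011
Gen 3 (rule 146): 0101010100
Gen 4 (rule 149): 0101010111
Gen 5 (rule 146): 1000000010
Gen 6 (rule 149): 1111111011
Gen 7 (rule 146): 0111110000
Gen 8 (rule 149): 0011101111
Gen 9 (rule 146): 0101000110
Gen 10 (rule 149): 0101110001
Gen 11 (rule 146): 1000101010
Gen 12 (rule 149): 1110101011
Gen 13 (rule 146): 0100000000
Gen 14 (rule 149): 0111111111

Answer: never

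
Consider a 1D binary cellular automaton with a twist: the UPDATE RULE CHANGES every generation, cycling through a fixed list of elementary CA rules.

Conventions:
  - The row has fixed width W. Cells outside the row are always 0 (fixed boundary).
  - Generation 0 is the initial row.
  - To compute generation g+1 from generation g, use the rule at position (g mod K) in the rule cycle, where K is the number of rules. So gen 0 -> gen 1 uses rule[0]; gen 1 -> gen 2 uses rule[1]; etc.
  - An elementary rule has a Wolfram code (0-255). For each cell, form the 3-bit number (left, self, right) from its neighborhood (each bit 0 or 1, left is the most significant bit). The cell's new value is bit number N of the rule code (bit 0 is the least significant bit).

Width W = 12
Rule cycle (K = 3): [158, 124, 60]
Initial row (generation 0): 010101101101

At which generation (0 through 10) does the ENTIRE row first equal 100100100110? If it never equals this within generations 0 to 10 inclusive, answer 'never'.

Gen 0: 010101101101
Gen 1 (rule 158): 110101001001
Gen 2 (rule 124): 111111101101
Gen 3 (rule 60): 100000011011
Gen 4 (rule 158): 110000110010
Gen 5 (rule 124): 111000111011
Gen 6 (rule 60): 100100100110
Gen 7 (rule 158): 111111111101
Gen 8 (rule 124): 100000000111
Gen 9 (rule 60): 110000000100
Gen 10 (rule 158): 101000001110

Answer: 6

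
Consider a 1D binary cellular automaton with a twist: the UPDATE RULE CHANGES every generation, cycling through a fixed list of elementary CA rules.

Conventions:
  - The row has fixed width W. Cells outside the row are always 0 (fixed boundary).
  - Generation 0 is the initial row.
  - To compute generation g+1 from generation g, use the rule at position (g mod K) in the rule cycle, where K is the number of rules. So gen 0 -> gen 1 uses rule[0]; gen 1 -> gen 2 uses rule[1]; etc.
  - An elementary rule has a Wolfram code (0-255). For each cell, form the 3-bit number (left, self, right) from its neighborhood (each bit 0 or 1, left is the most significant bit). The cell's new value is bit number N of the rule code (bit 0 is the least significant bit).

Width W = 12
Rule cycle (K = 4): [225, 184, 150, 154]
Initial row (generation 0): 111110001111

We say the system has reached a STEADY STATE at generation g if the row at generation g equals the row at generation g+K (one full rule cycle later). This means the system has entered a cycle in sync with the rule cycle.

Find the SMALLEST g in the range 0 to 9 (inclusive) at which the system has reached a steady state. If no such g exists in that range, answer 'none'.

Answer: none

Derivation:
Gen 0: 111110001111
Gen 1 (rule 225): 011110100111
Gen 2 (rule 184): 011101010110
Gen 3 (rule 150): 101001010001
Gen 4 (rule 154): 000110001010
Gen 5 (rule 225): 110010100100
Gen 6 (rule 184): 101001010010
Gen 7 (rule 150): 101111011111
Gen 8 (rule 154): 001110011110
Gen 9 (rule 225): 100110001110
Gen 10 (rule 184): 010101001101
Gen 11 (rule 150): 110101110001
Gen 12 (rule 154): 100001101010
Gen 13 (rule 225): 001100110100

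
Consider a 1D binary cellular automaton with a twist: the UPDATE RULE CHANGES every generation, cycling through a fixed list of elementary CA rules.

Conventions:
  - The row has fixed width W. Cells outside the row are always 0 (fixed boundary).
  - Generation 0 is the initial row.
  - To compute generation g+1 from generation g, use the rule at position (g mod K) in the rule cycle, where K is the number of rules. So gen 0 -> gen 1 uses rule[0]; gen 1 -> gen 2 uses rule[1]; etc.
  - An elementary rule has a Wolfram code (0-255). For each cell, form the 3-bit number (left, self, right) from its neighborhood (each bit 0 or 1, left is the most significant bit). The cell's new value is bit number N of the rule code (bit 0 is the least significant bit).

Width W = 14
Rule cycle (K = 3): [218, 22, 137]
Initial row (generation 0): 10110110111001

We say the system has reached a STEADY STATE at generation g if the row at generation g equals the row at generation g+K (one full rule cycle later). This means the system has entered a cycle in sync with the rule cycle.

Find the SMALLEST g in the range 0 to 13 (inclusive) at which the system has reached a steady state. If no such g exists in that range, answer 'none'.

Answer: 2

Derivation:
Gen 0: 10110110111001
Gen 1 (rule 218): 00110110111110
Gen 2 (rule 22): 01000000000001
Gen 3 (rule 137): 00011111111100
Gen 4 (rule 218): 00111111111110
Gen 5 (rule 22): 01000000000001
Gen 6 (rule 137): 00011111111100
Gen 7 (rule 218): 00111111111110
Gen 8 (rule 22): 01000000000001
Gen 9 (rule 137): 00011111111100
Gen 10 (rule 218): 00111111111110
Gen 11 (rule 22): 01000000000001
Gen 12 (rule 137): 00011111111100
Gen 13 (rule 218): 00111111111110
Gen 14 (rule 22): 01000000000001
Gen 15 (rule 137): 00011111111100
Gen 16 (rule 218): 00111111111110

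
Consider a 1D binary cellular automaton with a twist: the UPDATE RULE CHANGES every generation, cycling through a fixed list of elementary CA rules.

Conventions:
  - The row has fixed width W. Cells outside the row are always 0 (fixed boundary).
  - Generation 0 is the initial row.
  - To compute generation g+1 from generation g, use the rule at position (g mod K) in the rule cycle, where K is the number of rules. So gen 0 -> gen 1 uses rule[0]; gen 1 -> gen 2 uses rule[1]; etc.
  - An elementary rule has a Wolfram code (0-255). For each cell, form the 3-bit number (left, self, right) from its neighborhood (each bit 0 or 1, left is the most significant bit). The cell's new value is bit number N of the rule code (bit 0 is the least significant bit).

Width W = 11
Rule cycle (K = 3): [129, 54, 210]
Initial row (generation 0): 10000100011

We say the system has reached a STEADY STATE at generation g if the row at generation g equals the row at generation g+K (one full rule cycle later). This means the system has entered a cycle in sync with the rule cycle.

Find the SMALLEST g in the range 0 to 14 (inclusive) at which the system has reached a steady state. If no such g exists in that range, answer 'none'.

Gen 0: 10000100011
Gen 1 (rule 129): 00110001000
Gen 2 (rule 54): 01001011100
Gen 3 (rule 210): 10110001110
Gen 4 (rule 129): 00000100100
Gen 5 (rule 54): 00001111110
Gen 6 (rule 210): 00010111111
Gen 7 (rule 129): 11000011110
Gen 8 (rule 54): 00100100001
Gen 9 (rule 210): 01011010010
Gen 10 (rule 129): 00000000000
Gen 11 (rule 54): 00000000000
Gen 12 (rule 210): 00000000000
Gen 13 (rule 129): 11111111111
Gen 14 (rule 54): 00000000000
Gen 15 (rule 210): 00000000000
Gen 16 (rule 129): 11111111111
Gen 17 (rule 54): 00000000000

Answer: 11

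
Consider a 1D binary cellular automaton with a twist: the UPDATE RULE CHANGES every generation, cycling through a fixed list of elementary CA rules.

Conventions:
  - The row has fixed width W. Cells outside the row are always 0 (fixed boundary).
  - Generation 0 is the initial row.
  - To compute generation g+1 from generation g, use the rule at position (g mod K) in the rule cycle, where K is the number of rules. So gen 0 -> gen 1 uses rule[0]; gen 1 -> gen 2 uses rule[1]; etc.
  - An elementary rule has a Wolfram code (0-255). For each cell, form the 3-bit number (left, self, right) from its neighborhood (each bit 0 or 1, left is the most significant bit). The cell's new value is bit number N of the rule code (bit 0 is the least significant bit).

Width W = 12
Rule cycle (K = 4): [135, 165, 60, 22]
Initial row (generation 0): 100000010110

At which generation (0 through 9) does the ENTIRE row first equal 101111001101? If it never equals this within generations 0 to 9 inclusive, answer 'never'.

Gen 0: 100000010110
Gen 1 (rule 135): 101111110000
Gen 2 (rule 165): 110111100111
Gen 3 (rule 60): 101100010100
Gen 4 (rule 22): 100010110110
Gen 5 (rule 135): 101110000000
Gen 6 (rule 165): 110100111111
Gen 7 (rule 60): 101110100000
Gen 8 (rule 22): 100000110000
Gen 9 (rule 135): 101111000111

Answer: never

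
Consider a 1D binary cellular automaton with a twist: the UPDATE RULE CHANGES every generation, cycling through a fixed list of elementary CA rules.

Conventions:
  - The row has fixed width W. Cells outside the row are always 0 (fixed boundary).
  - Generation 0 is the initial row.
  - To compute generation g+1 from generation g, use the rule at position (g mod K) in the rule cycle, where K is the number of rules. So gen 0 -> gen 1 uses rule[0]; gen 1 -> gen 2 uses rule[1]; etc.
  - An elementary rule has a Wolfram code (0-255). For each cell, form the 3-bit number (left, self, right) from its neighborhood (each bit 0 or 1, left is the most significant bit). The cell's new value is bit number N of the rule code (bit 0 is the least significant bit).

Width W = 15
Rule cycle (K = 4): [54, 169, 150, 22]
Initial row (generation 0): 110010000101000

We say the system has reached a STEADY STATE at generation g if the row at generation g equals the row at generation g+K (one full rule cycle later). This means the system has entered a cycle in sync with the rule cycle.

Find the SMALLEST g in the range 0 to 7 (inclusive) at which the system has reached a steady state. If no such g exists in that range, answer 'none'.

Gen 0: 110010000101000
Gen 1 (rule 54): 001111001111100
Gen 2 (rule 169): 101110001111001
Gen 3 (rule 150): 100101010110111
Gen 4 (rule 22): 111101010000000
Gen 5 (rule 54): 000011111000000
Gen 6 (rule 169): 111011110011111
Gen 7 (rule 150): 010001101101110
Gen 8 (rule 22): 111010000000001
Gen 9 (rule 54): 000111000000011
Gen 10 (rule 169): 110110011111010
Gen 11 (rule 150): 000001101110011

Answer: none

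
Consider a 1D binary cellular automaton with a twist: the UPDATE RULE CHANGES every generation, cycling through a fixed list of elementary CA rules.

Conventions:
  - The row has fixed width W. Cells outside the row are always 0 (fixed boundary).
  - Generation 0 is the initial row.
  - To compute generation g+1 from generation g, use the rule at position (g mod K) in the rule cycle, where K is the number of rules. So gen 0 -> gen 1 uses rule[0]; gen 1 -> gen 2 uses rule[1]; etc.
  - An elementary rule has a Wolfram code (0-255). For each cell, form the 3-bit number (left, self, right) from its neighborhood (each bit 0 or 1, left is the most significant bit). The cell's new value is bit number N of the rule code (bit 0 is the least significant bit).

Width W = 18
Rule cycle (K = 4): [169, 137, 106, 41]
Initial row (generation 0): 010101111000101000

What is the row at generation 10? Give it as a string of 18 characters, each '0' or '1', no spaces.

Gen 0: 010101111000101000
Gen 1 (rule 169): 001011110010010011
Gen 2 (rule 137): 100011100000000010
Gen 3 (rule 106): 000110100000000100
Gen 4 (rule 41): 110101001111110001
Gen 5 (rule 169): 101010001111100100
Gen 6 (rule 137): 000000101111000001
Gen 7 (rule 106): 000001011001000010
Gen 8 (rule 41): 111100110000011000
Gen 9 (rule 169): 111000100111010011
Gen 10 (rule 137): 110010000110000010

Answer: 110010000110000010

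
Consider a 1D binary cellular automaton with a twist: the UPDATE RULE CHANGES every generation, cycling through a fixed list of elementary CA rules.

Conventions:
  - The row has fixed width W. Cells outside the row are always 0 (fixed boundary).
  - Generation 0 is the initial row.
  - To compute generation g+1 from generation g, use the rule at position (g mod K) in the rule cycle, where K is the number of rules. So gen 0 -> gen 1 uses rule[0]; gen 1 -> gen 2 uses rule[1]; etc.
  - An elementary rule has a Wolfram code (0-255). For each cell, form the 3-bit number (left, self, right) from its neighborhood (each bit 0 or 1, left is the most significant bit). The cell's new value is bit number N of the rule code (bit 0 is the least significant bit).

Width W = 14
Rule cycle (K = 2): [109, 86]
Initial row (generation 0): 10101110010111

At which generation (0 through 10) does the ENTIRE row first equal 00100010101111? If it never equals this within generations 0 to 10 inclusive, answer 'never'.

Answer: 10

Derivation:
Gen 0: 10101110010111
Gen 1 (rule 109): 11111010011101
Gen 2 (rule 86): 00001011100101
Gen 3 (rule 109): 11101110100111
Gen 4 (rule 86): 00100010111001
Gen 5 (rule 109): 10101011101001
Gen 6 (rule 86): 10101000101111
Gen 7 (rule 109): 11111010111001
Gen 8 (rule 86): 00001010001111
Gen 9 (rule 109): 11101110101001
Gen 10 (rule 86): 00100010101111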